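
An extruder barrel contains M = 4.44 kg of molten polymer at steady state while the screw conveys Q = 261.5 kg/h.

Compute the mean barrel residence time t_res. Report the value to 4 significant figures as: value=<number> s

Throughput in SI: Q_s = 261.5 kg/h ÷ 3600 s/h = 0.0726389 kg/s
Mean residence time: t_res = M/Q_s = 4.44 kg / 0.0726389 kg/s = 61.1243 s

value=61.12 s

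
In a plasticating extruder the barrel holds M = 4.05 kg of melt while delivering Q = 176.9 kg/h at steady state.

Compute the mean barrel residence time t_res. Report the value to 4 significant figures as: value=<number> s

Convert throughput: Q = 176.9 kg/h = 176.9/3600 = 0.0491389 kg/s
t_res = M / Q_s = 4.05 ÷ 0.0491389 = 82.4194 s

value=82.42 s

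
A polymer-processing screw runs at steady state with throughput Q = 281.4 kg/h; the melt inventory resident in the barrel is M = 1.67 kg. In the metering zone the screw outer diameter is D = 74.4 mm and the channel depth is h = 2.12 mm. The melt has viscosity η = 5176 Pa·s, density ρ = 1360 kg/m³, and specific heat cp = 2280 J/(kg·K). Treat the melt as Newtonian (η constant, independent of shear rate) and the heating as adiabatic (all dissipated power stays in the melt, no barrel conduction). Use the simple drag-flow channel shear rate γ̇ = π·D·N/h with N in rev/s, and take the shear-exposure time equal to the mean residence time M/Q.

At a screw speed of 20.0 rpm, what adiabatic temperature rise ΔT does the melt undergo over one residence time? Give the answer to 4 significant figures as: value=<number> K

Convert throughput: Q = 281.4 kg/h = 281.4/3600 = 0.0781667 kg/s
Mean residence time: t_res = M/Q_s = 1.67 kg / 0.0781667 kg/s = 21.3646 s
D = 74.4 mm = 0.0744 m;  h = 2.12 mm = 0.00212 m;  N = 20.0 rpm / 60 = 0.333333 rev/s
γ̇ = π·D·N / h = π · 0.0744 · 0.333333 / 0.00212 = 36.7507 s⁻¹
ΔT = η·γ̇²·t_res / (ρ·cp) = 5176 · (36.7507)² · 21.3646 / (1360 · 2280) = 48.1667 K

value=48.17 K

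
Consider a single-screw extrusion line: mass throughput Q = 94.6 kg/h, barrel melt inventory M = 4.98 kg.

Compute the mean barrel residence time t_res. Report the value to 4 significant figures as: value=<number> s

Throughput in SI: Q_s = 94.6 kg/h ÷ 3600 s/h = 0.0262778 kg/s
t_res = M / Q_s = 4.98 ÷ 0.0262778 = 189.514 s

value=189.5 s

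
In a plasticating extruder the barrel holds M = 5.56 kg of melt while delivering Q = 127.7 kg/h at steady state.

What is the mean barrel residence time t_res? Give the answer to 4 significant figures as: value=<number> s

value=156.7 s

Convert throughput: Q = 127.7 kg/h = 127.7/3600 = 0.0354722 kg/s
Mean residence time: t_res = M/Q_s = 5.56 kg / 0.0354722 kg/s = 156.742 s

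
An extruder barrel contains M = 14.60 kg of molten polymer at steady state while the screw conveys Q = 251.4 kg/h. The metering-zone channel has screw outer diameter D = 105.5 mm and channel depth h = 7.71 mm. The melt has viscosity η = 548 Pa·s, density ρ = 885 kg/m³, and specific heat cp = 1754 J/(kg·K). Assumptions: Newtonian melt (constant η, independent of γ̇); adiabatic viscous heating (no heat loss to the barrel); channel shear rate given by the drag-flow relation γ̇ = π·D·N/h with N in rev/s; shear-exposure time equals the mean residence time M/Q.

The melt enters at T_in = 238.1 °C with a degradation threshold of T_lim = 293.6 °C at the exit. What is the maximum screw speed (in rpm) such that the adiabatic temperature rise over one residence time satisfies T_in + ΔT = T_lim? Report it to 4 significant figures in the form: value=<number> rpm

Q_s = Q / 3600 = 251.4 / 3600 = 0.0698333 kg/s
t_res = M / Q_s = 14.60 / 0.0698333 = 209.069 s
D = 105.5 mm = 0.1055 m;  h = 7.71 mm = 0.00771 m
Allowable rise: ΔT_a = T_lim − T_in = 293.6 − 238.1 = 55.5 K
Invert ΔT = ηγ̇²t_res/(ρcp) for γ̇: γ̇_max² = ΔT_a ρ cp / (η t_res) = 55.5·885·1754 / (548·209.069) = 751.961 s⁻²
γ̇_max = sqrt(751.961) = 27.4219 s⁻¹
N_max = γ̇_max h / (πD) = 27.4219·0.00771/(π·0.1055) = 0.637896 rev/s → ×60 = 38.2737 rpm

value=38.27 rpm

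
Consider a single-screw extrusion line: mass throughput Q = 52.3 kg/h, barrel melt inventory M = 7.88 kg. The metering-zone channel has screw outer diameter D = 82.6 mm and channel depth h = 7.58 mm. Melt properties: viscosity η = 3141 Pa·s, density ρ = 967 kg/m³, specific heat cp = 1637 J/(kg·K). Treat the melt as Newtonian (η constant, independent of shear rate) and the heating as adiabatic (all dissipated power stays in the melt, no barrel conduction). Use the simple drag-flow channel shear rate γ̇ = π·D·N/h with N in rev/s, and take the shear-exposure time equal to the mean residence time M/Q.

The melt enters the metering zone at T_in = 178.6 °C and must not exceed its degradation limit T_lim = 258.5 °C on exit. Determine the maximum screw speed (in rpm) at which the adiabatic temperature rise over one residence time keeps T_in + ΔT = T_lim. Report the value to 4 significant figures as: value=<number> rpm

value=15.10 rpm

Convert throughput: Q = 52.3 kg/h = 52.3/3600 = 0.0145278 kg/s
t_res = M / Q_s = 7.88 ÷ 0.0145278 = 542.409 s
D = 82.6 mm = 0.0826 m;  h = 7.58 mm = 0.00758 m
ΔT_a = T_lim − T_in = 258.5 °C − 178.6 °C = 79.9 K
γ̇_max² = ΔT_a·ρ·cp / (η·t_res) = [79.9 × 967 × 1637] / [3141 × 542.409] = 74.2381 s⁻²
γ̇_max = sqrt(74.2381) = 8.61615 s⁻¹
Solve γ̇ = πDN/h for N: N_max = γ̇_max·h/(π·D) = 8.61615 × 0.00758 / (π × 0.0826) = 0.251682 rev/s = 15.1009 rpm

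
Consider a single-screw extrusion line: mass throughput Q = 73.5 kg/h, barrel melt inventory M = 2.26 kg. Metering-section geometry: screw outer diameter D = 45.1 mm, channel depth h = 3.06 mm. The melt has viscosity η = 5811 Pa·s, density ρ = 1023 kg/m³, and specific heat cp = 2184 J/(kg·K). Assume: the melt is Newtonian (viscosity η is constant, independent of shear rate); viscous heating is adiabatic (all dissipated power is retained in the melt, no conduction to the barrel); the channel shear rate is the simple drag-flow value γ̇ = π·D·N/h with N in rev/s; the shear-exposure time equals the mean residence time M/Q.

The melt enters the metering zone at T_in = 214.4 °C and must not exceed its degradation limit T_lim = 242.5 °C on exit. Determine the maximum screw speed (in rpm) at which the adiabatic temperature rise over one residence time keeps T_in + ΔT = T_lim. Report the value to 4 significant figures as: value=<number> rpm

value=12.80 rpm

Throughput in SI: Q_s = 73.5 kg/h ÷ 3600 s/h = 0.0204167 kg/s
t_res = M / Q_s = 2.26 ÷ 0.0204167 = 110.694 s
D = 45.1 mm = 0.0451 m;  h = 3.06 mm = 0.00306 m
Allowable rise: ΔT_a = T_lim − T_in = 242.5 − 214.4 = 28.1 K
γ̇_max² = ΔT_a·ρ·cp / (η·t_res) = [28.1 × 1023 × 2184] / [5811 × 110.694] = 97.6023 s⁻²
Take the square root: γ̇_max = √(97.6023) = 9.87939 s⁻¹
Solve γ̇ = πDN/h for N: N_max = γ̇_max·h/(π·D) = 9.87939 × 0.00306 / (π × 0.0451) = 0.213366 rev/s = 12.802 rpm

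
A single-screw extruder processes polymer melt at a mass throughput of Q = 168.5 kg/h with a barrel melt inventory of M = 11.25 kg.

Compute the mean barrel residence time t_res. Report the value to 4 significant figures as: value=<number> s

Throughput in SI: Q_s = 168.5 kg/h ÷ 3600 s/h = 0.0468056 kg/s
t_res = M / Q_s = 11.25 ÷ 0.0468056 = 240.356 s

value=240.4 s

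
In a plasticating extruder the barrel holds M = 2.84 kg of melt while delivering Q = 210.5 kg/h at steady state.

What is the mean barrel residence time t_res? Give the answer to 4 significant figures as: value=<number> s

Convert throughput: Q = 210.5 kg/h = 210.5/3600 = 0.0584722 kg/s
t_res = M / Q_s = 2.84 / 0.0584722 = 48.5701 s

value=48.57 s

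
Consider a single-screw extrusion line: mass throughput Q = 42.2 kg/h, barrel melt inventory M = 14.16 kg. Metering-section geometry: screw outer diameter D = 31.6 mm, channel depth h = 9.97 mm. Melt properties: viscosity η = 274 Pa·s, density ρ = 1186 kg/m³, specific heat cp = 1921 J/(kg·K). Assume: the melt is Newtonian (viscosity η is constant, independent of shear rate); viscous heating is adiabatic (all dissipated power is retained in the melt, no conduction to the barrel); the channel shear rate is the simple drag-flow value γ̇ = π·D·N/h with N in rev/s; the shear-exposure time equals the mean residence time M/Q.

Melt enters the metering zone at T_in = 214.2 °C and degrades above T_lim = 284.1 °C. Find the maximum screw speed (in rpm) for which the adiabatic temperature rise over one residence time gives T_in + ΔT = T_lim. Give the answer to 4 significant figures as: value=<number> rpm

value=132.2 rpm

Q_s = Q / 3600 = 42.2 / 3600 = 0.0117222 kg/s
Mean residence time: t_res = M/Q_s = 14.16 kg / 0.0117222 kg/s = 1207.96 s
D = 31.6 mm = 0.0316 m;  h = 9.97 mm = 0.00997 m
ΔT_a = T_lim − T_in = 284.1 °C − 214.2 °C = 69.9 K
γ̇_max² = ΔT_a·ρ·cp / (η·t_res) = [69.9 × 1186 × 1921] / [274 × 1207.96] = 481.155 s⁻²
γ̇_max = √481.155 = 21.9353 s⁻¹
Solve γ̇ = πDN/h for N: N_max = γ̇_max·h/(π·D) = 21.9353 × 0.00997 / (π × 0.0316) = 2.20293 rev/s = 132.176 rpm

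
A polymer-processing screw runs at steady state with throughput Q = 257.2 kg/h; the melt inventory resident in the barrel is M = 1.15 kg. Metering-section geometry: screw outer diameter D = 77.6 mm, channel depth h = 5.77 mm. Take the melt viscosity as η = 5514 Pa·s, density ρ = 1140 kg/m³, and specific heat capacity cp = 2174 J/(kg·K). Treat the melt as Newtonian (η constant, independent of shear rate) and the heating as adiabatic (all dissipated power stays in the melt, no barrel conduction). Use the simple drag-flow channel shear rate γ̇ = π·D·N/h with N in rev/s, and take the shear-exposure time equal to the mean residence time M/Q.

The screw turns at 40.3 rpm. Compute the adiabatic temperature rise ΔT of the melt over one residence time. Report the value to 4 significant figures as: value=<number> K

value=28.84 K

Convert throughput: Q = 257.2 kg/h = 257.2/3600 = 0.0714444 kg/s
Mean residence time: t_res = M/Q_s = 1.15 kg / 0.0714444 kg/s = 16.0964 s
Convert to SI: D = 0.0776 m, h = 0.00577 m, N = 40.3/60 = 0.671667 rev/s
γ̇ = π·D·N / h = π · 0.0776 · 0.671667 / 0.00577 = 28.3785 s⁻¹
ΔT = η·γ̇²·t_res / (ρ·cp) = 5514 · (28.3785)² · 16.0964 / (1140 · 2174) = 28.841 K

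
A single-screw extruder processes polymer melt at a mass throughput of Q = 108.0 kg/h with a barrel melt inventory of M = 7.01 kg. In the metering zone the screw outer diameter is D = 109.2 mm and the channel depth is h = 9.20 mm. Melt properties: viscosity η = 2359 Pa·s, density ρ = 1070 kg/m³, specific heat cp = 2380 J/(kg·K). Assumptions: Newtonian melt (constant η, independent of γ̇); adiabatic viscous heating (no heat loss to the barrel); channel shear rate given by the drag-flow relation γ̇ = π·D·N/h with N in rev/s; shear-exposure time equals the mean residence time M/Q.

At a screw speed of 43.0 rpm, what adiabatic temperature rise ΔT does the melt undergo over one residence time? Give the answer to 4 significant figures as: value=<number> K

value=154.6 K

Throughput in SI: Q_s = 108.0 kg/h ÷ 3600 s/h = 0.03 kg/s
t_res = M / Q_s = 7.01 ÷ 0.03 = 233.667 s
D = 109.2 mm = 0.1092 m;  h = 9.20 mm = 0.0092 m;  N = 43.0 rpm / 60 = 0.716667 rev/s
γ̇ = π D N / h = (π)(0.1092)(0.716667) / 0.0092 = 26.724 s⁻¹
Adiabatic rise: ΔT = η γ̇² t_res / (ρ cp) = 2359·(26.724)²·233.667 / (1070·2380) = 154.585 K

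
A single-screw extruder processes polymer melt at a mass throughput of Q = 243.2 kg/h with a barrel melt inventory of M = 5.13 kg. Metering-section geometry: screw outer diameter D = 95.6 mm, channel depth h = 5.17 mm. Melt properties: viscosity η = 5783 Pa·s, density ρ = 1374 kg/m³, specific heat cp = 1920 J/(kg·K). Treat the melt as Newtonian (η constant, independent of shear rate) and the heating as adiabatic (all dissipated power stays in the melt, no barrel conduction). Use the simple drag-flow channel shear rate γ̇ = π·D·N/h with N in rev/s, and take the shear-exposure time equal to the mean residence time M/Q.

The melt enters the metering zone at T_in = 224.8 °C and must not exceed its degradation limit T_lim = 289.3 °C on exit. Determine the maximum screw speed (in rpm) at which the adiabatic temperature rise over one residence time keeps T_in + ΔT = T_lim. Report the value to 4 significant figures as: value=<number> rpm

value=20.33 rpm

Q_s = Q / 3600 = 243.2 / 3600 = 0.0675556 kg/s
t_res = M / Q_s = 5.13 ÷ 0.0675556 = 75.9375 s
Geometry in SI: D = 95.6 mm → 0.0956 m, h = 5.17 mm → 0.00517 m
Allowable rise: ΔT_a = T_lim − T_in = 289.3 − 224.8 = 64.5 K
Invert ΔT = ηγ̇²t_res/(ρcp) for γ̇: γ̇_max² = ΔT_a ρ cp / (η t_res) = 64.5·1374·1920 / (5783·75.9375) = 387.47 s⁻²
γ̇_max = √387.47 = 19.6843 s⁻¹
N_max = γ̇_max h / (πD) = 19.6843·0.00517/(π·0.0956) = 0.338846 rev/s → ×60 = 20.3307 rpm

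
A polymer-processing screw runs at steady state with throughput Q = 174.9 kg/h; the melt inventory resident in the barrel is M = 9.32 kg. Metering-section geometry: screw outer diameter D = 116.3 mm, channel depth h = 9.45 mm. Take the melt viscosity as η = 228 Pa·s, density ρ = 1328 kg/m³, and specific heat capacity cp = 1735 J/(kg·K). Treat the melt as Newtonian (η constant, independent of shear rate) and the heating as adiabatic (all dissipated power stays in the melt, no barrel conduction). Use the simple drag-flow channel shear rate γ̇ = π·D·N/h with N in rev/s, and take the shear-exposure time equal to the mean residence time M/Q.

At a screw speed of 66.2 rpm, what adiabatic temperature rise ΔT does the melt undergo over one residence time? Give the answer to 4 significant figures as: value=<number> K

Throughput in SI: Q_s = 174.9 kg/h ÷ 3600 s/h = 0.0485833 kg/s
t_res = M / Q_s = 9.32 / 0.0485833 = 191.835 s
D = 116.3 mm = 0.1163 m;  h = 9.45 mm = 0.00945 m;  N = 66.2 rpm / 60 = 1.10333 rev/s
γ̇ = π D N / h = (π)(0.1163)(1.10333) / 0.00945 = 42.6584 s⁻¹
ΔT = η·γ̇²·t_res/(ρ·cp) = [228 × 42.6584² × 191.835] / [1328 × 1735] = 34.5442 K

value=34.54 K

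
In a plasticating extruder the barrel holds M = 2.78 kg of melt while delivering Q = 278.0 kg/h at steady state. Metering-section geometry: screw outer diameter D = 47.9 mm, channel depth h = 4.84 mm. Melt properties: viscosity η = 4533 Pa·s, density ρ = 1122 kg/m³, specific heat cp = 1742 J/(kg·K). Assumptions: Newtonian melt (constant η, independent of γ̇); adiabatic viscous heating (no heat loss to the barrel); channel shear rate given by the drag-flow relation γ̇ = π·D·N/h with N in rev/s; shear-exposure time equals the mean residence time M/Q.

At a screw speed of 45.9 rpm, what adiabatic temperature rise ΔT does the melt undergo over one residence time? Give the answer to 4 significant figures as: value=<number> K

Throughput in SI: Q_s = 278.0 kg/h ÷ 3600 s/h = 0.0772222 kg/s
t_res = M / Q_s = 2.78 / 0.0772222 = 36 s
D = 47.9 mm = 0.0479 m;  h = 4.84 mm = 0.00484 m;  N = 45.9 rpm / 60 = 0.765 rev/s
γ̇ = π D N / h = (π)(0.0479)(0.765) / 0.00484 = 23.7849 s⁻¹
ΔT = η·γ̇²·t_res/(ρ·cp) = [4533 × 23.7849² × 36] / [1122 × 1742] = 47.2335 K

value=47.23 K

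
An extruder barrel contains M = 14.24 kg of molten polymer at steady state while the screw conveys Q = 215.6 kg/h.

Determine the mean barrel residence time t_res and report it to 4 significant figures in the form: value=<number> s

Convert throughput: Q = 215.6 kg/h = 215.6/3600 = 0.0598889 kg/s
t_res = M / Q_s = 14.24 / 0.0598889 = 237.774 s

value=237.8 s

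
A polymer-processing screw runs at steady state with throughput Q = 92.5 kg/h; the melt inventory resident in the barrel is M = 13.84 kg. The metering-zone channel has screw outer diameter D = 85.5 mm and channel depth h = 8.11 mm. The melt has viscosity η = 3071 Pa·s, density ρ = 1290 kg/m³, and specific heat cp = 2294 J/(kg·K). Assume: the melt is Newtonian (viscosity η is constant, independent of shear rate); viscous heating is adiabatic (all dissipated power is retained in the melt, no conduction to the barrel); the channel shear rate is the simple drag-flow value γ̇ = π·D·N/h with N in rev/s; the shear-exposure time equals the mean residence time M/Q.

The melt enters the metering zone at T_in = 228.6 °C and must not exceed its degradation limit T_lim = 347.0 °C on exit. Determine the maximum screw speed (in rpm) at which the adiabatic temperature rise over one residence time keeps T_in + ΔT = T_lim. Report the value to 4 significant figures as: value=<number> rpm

value=26.37 rpm

Q_s = Q / 3600 = 92.5 / 3600 = 0.0256944 kg/s
t_res = M / Q_s = 13.84 / 0.0256944 = 538.638 s
D = 85.5 mm = 0.0855 m;  h = 8.11 mm = 0.00811 m
ΔT_a = T_lim − T_in = 347.0 − 228.6 = 118.4 K
Invert ΔT = ηγ̇²t_res/(ρcp) for γ̇: γ̇_max² = ΔT_a ρ cp / (η t_res) = 118.4·1290·2294 / (3071·538.638) = 211.816 s⁻²
γ̇_max = √211.816 = 14.5539 s⁻¹
N_max = γ̇_max h / (πD) = 14.5539·0.00811/(π·0.0855) = 0.439424 rev/s → ×60 = 26.3655 rpm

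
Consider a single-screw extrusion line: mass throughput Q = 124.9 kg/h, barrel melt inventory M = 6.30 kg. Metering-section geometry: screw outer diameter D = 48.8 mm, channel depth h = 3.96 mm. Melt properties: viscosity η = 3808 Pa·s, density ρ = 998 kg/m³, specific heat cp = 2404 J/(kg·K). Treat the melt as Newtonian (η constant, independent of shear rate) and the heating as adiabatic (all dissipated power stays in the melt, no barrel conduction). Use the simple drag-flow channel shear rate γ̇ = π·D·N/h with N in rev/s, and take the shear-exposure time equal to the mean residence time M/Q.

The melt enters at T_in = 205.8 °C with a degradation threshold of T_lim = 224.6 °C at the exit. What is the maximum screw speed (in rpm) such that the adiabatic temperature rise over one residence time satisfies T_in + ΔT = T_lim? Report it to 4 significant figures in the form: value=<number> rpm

Throughput in SI: Q_s = 124.9 kg/h ÷ 3600 s/h = 0.0346944 kg/s
t_res = M / Q_s = 6.30 ÷ 0.0346944 = 181.585 s
Geometry in SI: D = 48.8 mm → 0.0488 m, h = 3.96 mm → 0.00396 m
ΔT_a = T_lim − T_in = 224.6 °C − 205.8 °C = 18.8 K
Invert ΔT = ηγ̇²t_res/(ρcp) for γ̇: γ̇_max² = ΔT_a ρ cp / (η t_res) = 18.8·998·2404 / (3808·181.585) = 65.2297 s⁻²
γ̇_max = √65.2297 = 8.07649 s⁻¹
Solve γ̇ = πDN/h for N: N_max = γ̇_max·h/(π·D) = 8.07649 × 0.00396 / (π × 0.0488) = 0.208616 rev/s = 12.517 rpm

value=12.52 rpm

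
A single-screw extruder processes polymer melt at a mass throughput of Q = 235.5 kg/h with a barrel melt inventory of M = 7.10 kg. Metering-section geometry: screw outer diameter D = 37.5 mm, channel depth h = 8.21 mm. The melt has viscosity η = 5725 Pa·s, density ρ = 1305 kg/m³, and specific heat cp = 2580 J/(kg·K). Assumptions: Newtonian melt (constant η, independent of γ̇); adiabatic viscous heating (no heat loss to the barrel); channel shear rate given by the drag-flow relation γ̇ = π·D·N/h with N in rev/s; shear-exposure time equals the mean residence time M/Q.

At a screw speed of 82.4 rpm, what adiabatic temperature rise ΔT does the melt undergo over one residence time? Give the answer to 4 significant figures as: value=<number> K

value=71.67 K

Throughput in SI: Q_s = 235.5 kg/h ÷ 3600 s/h = 0.0654167 kg/s
t_res = M / Q_s = 7.10 / 0.0654167 = 108.535 s
Geometry in metres: D = 37.5 mm → 0.0375 m, h = 8.21 mm → 0.00821 m; screw speed N = 82.4 rpm = 1.37333 rev/s
γ̇ = π D N / h = (π)(0.0375)(1.37333) / 0.00821 = 19.7067 s⁻¹
ΔT = η·γ̇²·t_res / (ρ·cp) = 5725 · (19.7067)² · 108.535 / (1305 · 2580) = 71.6709 K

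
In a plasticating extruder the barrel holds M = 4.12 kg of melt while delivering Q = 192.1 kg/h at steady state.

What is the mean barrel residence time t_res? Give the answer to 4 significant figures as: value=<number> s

Q_s = Q / 3600 = 192.1 / 3600 = 0.0533611 kg/s
Mean residence time: t_res = M/Q_s = 4.12 kg / 0.0533611 kg/s = 77.2098 s

value=77.21 s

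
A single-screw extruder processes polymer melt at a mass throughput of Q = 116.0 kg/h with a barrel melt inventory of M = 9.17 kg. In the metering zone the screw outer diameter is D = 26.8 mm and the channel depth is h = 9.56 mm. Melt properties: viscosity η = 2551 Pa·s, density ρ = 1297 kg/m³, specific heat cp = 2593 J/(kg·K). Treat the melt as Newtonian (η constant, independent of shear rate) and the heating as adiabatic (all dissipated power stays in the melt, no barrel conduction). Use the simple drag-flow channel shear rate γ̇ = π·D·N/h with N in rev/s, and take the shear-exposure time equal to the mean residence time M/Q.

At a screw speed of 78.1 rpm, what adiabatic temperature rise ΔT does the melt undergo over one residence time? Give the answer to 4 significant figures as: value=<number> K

value=28.37 K

Convert throughput: Q = 116.0 kg/h = 116.0/3600 = 0.0322222 kg/s
Mean residence time: t_res = M/Q_s = 9.17 kg / 0.0322222 kg/s = 284.586 s
Geometry in metres: D = 26.8 mm → 0.0268 m, h = 9.56 mm → 0.00956 m; screw speed N = 78.1 rpm = 1.30167 rev/s
Shear rate: γ̇ = πDN/h = π·0.0268·1.30167/0.00956 = 11.4637 s⁻¹
Adiabatic rise: ΔT = η γ̇² t_res / (ρ cp) = 2551·(11.4637)²·284.586 / (1297·2593) = 28.3684 K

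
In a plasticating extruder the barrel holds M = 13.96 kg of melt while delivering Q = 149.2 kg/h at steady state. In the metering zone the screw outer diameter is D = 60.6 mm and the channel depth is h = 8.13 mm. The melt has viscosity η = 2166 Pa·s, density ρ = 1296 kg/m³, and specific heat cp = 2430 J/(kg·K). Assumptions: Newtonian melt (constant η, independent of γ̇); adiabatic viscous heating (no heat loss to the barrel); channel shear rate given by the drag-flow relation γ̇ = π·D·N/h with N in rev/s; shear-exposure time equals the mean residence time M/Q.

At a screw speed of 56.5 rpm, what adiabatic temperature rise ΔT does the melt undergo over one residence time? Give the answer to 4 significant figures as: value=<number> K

Q_s = Q / 3600 = 149.2 / 3600 = 0.0414444 kg/s
Mean residence time: t_res = M/Q_s = 13.96 kg / 0.0414444 kg/s = 336.836 s
Convert to SI: D = 0.0606 m, h = 0.00813 m, N = 56.5/60 = 0.941667 rev/s
γ̇ = π D N / h = (π)(0.0606)(0.941667) / 0.00813 = 22.051 s⁻¹
ΔT = η·γ̇²·t_res/(ρ·cp) = [2166 × 22.051² × 336.836] / [1296 × 2430] = 112.648 K

value=112.6 K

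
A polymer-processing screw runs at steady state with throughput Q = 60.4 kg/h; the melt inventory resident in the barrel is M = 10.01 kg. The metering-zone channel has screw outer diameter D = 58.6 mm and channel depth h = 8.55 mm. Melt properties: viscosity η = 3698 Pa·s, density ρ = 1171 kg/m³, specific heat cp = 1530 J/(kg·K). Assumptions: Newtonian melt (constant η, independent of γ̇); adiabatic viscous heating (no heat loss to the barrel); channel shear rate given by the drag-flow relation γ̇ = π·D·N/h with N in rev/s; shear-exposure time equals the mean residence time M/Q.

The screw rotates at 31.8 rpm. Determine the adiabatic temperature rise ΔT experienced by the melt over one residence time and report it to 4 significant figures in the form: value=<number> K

value=160.4 K

Throughput in SI: Q_s = 60.4 kg/h ÷ 3600 s/h = 0.0167778 kg/s
t_res = M / Q_s = 10.01 ÷ 0.0167778 = 596.623 s
Convert to SI: D = 0.0586 m, h = 0.00855 m, N = 31.8/60 = 0.53 rev/s
γ̇ = π·D·N / h = π · 0.0586 · 0.53 / 0.00855 = 11.4119 s⁻¹
ΔT = η·γ̇²·t_res / (ρ·cp) = 3698 · (11.4119)² · 596.623 / (1171 · 1530) = 160.374 K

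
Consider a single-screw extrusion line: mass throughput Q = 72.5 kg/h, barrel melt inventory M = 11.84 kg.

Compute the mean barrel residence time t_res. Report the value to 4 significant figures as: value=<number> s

value=587.9 s

Convert throughput: Q = 72.5 kg/h = 72.5/3600 = 0.0201389 kg/s
t_res = M / Q_s = 11.84 / 0.0201389 = 587.917 s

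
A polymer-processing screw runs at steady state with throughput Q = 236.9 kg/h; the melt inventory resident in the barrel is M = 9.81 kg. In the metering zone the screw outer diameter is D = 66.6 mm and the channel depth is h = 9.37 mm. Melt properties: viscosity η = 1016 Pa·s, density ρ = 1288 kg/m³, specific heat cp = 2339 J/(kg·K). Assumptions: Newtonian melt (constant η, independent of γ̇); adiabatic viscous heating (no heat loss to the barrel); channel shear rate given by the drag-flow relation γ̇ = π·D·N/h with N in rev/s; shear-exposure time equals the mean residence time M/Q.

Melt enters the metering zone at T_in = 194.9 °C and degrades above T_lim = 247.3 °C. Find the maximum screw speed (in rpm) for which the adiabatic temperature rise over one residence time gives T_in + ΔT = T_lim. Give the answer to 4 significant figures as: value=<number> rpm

value=86.75 rpm

Q_s = Q / 3600 = 236.9 / 3600 = 0.0658056 kg/s
t_res = M / Q_s = 9.81 ÷ 0.0658056 = 149.076 s
Geometry in SI: D = 66.6 mm → 0.0666 m, h = 9.37 mm → 0.00937 m
ΔT_a = T_lim − T_in = 247.3 °C − 194.9 °C = 52.4 K
γ̇_max² = ΔT_a·ρ·cp / (η·t_res) = [52.4 × 1288 × 2339] / [1016 × 149.076] = 1042.26 s⁻²
Take the square root: γ̇_max = √(1042.26) = 32.2841 s⁻¹
N_max = γ̇_max h / (πD) = 32.2841·0.00937/(π·0.0666) = 1.44579 rev/s → ×60 = 86.7472 rpm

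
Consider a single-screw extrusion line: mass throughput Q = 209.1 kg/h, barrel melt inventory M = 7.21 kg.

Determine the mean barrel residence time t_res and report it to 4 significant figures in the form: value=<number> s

value=124.1 s

Convert throughput: Q = 209.1 kg/h = 209.1/3600 = 0.0580833 kg/s
t_res = M / Q_s = 7.21 / 0.0580833 = 124.132 s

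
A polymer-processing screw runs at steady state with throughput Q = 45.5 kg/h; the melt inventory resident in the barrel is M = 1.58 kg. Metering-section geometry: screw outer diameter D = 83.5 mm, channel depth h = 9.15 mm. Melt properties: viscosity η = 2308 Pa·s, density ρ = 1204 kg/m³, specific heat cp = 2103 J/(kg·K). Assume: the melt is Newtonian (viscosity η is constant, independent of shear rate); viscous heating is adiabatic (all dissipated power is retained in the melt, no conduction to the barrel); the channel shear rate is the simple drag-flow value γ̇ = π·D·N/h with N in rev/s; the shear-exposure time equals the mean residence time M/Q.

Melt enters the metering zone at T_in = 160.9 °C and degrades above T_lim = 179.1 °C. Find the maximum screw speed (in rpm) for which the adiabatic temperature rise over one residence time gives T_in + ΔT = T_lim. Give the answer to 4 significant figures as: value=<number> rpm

Throughput in SI: Q_s = 45.5 kg/h ÷ 3600 s/h = 0.0126389 kg/s
t_res = M / Q_s = 1.58 ÷ 0.0126389 = 125.011 s
D = 83.5 mm = 0.0835 m;  h = 9.15 mm = 0.00915 m
ΔT_a = T_lim − T_in = 179.1 − 160.9 = 18.2 K
γ̇_max² = ΔT_a·ρ·cp / (η·t_res) = [18.2 × 1204 × 2103] / [2308 × 125.011] = 159.718 s⁻²
γ̇_max = sqrt(159.718) = 12.6379 s⁻¹
N_max = γ̇_max h / (πD) = 12.6379·0.00915/(π·0.0835) = 0.44082 rev/s → ×60 = 26.4492 rpm

value=26.45 rpm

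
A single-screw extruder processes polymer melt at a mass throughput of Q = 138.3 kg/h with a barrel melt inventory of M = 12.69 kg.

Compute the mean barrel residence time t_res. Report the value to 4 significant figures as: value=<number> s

Convert throughput: Q = 138.3 kg/h = 138.3/3600 = 0.0384167 kg/s
t_res = M / Q_s = 12.69 / 0.0384167 = 330.325 s

value=330.3 s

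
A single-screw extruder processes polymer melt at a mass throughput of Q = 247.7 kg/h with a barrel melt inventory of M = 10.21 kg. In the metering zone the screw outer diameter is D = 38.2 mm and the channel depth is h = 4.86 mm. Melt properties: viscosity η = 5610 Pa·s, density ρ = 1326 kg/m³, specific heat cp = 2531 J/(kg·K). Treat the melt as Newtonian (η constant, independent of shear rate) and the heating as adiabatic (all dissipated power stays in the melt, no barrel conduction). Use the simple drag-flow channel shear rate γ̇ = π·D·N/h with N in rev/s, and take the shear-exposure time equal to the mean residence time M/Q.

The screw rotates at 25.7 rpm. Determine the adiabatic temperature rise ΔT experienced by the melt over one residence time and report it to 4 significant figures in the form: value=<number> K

value=27.75 K

Throughput in SI: Q_s = 247.7 kg/h ÷ 3600 s/h = 0.0688056 kg/s
t_res = M / Q_s = 10.21 ÷ 0.0688056 = 148.389 s
D = 38.2 mm = 0.0382 m;  h = 4.86 mm = 0.00486 m;  N = 25.7 rpm / 60 = 0.428333 rev/s
γ̇ = π·D·N / h = π · 0.0382 · 0.428333 / 0.00486 = 10.5769 s⁻¹
Adiabatic rise: ΔT = η γ̇² t_res / (ρ cp) = 5610·(10.5769)²·148.389 / (1326·2531) = 27.749 K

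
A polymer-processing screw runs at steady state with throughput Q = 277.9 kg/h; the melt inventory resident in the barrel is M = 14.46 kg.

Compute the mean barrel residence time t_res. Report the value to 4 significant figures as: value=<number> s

Convert throughput: Q = 277.9 kg/h = 277.9/3600 = 0.0771944 kg/s
t_res = M / Q_s = 14.46 ÷ 0.0771944 = 187.319 s

value=187.3 s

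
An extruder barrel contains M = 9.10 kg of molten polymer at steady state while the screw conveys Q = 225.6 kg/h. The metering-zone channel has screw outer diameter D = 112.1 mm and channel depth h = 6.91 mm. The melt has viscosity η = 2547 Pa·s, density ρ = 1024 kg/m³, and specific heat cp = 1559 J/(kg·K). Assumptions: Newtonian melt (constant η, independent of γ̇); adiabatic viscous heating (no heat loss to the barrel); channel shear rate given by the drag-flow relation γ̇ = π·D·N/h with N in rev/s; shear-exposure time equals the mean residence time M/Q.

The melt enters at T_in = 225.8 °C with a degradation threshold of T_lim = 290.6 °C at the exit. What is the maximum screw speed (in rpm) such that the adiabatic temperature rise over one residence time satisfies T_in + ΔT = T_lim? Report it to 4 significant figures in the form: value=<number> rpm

value=19.69 rpm

Q_s = Q / 3600 = 225.6 / 3600 = 0.0626667 kg/s
t_res = M / Q_s = 9.10 / 0.0626667 = 145.213 s
D = 112.1 mm = 0.1121 m;  h = 6.91 mm = 0.00691 m
Allowable rise: ΔT_a = T_lim − T_in = 290.6 − 225.8 = 64.8 K
γ̇_max² = ΔT_a·ρ·cp / (η·t_res) = [64.8 × 1024 × 1559] / [2547 × 145.213] = 279.697 s⁻²
γ̇_max = sqrt(279.697) = 16.7241 s⁻¹
N_max = γ̇_max·h / (π·D) = 16.7241 · 0.00691 / (π · 0.1121) = 0.328145 rev/s = 19.6887 rpm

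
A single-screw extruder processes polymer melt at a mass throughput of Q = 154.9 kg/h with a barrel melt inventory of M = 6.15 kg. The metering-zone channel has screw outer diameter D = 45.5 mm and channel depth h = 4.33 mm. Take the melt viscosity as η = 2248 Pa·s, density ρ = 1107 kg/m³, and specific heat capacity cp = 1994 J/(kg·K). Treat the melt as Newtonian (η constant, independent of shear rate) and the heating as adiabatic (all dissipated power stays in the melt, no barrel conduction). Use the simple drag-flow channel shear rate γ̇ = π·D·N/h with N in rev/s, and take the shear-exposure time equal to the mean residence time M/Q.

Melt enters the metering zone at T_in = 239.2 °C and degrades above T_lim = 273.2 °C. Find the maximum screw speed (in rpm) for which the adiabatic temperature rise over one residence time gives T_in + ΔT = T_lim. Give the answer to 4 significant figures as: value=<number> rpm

value=27.78 rpm

Throughput in SI: Q_s = 154.9 kg/h ÷ 3600 s/h = 0.0430278 kg/s
t_res = M / Q_s = 6.15 / 0.0430278 = 142.931 s
Convert to metres: D = 0.0455 m, h = 0.00433 m
ΔT_a = T_lim − T_in = 273.2 − 239.2 = 34 K
γ̇_max² = ΔT_a·ρ·cp/(η·t_res) = 34·1107·1994/(2248·142.931) = 233.577 s⁻²
γ̇_max = sqrt(233.577) = 15.2832 s⁻¹
Solve γ̇ = πDN/h for N: N_max = γ̇_max·h/(π·D) = 15.2832 × 0.00433 / (π × 0.0455) = 0.462958 rev/s = 27.7775 rpm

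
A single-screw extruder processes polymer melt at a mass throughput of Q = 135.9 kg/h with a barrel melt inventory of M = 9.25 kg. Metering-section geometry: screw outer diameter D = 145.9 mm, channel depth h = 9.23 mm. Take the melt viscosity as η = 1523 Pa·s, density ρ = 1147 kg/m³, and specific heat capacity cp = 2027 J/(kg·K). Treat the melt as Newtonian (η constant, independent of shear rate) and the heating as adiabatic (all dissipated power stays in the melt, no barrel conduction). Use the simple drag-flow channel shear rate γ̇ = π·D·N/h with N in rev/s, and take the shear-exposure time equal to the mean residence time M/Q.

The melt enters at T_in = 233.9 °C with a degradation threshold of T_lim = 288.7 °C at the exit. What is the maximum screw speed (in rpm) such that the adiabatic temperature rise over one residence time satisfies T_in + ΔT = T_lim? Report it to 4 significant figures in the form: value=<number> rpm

Throughput in SI: Q_s = 135.9 kg/h ÷ 3600 s/h = 0.03775 kg/s
t_res = M / Q_s = 9.25 ÷ 0.03775 = 245.033 s
D = 145.9 mm = 0.1459 m;  h = 9.23 mm = 0.00923 m
ΔT_a = T_lim − T_in = 288.7 °C − 233.9 °C = 54.8 K
γ̇_max² = ΔT_a·ρ·cp/(η·t_res) = 54.8·1147·2027/(1523·245.033) = 341.407 s⁻²
γ̇_max = √341.407 = 18.4772 s⁻¹
Solve γ̇ = πDN/h for N: N_max = γ̇_max·h/(π·D) = 18.4772 × 0.00923 / (π × 0.1459) = 0.372077 rev/s = 22.3246 rpm

value=22.32 rpm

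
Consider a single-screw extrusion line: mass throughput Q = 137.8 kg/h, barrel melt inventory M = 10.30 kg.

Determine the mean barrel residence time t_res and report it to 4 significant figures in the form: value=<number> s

value=269.1 s

Convert throughput: Q = 137.8 kg/h = 137.8/3600 = 0.0382778 kg/s
t_res = M / Q_s = 10.30 / 0.0382778 = 269.086 s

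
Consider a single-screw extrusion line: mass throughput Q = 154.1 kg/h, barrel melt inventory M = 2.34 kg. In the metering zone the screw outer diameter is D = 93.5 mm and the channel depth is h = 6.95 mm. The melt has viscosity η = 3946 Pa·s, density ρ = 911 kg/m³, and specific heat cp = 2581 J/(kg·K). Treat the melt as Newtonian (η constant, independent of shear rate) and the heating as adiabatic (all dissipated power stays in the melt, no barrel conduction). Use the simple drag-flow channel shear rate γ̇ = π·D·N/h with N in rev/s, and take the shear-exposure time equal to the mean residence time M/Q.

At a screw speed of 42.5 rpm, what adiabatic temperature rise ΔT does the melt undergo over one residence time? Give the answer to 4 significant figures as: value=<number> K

value=82.22 K

Convert throughput: Q = 154.1 kg/h = 154.1/3600 = 0.0428056 kg/s
Mean residence time: t_res = M/Q_s = 2.34 kg / 0.0428056 kg/s = 54.6658 s
Convert to SI: D = 0.0935 m, h = 0.00695 m, N = 42.5/60 = 0.708333 rev/s
Shear rate: γ̇ = πDN/h = π·0.0935·0.708333/0.00695 = 29.9374 s⁻¹
ΔT = η·γ̇²·t_res / (ρ·cp) = 3946 · (29.9374)² · 54.6658 / (911 · 2581) = 82.2233 K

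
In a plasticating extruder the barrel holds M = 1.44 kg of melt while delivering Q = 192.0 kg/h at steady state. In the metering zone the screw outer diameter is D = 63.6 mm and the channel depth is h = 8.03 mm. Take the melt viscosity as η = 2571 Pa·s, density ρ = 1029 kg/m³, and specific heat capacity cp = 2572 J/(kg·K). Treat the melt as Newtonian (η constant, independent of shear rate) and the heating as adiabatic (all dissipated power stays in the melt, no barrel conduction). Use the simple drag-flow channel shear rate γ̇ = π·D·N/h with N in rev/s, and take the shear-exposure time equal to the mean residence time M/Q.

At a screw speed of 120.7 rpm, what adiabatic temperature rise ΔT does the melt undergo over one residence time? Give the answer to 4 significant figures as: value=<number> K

Convert throughput: Q = 192.0 kg/h = 192.0/3600 = 0.0533333 kg/s
Mean residence time: t_res = M/Q_s = 1.44 kg / 0.0533333 kg/s = 27 s
Convert to SI: D = 0.0636 m, h = 0.00803 m, N = 120.7/60 = 2.01167 rev/s
γ̇ = π D N / h = (π)(0.0636)(2.01167) / 0.00803 = 50.055 s⁻¹
ΔT = η·γ̇²·t_res / (ρ·cp) = 2571 · (50.055)² · 27 / (1029 · 2572) = 65.7165 K

value=65.72 K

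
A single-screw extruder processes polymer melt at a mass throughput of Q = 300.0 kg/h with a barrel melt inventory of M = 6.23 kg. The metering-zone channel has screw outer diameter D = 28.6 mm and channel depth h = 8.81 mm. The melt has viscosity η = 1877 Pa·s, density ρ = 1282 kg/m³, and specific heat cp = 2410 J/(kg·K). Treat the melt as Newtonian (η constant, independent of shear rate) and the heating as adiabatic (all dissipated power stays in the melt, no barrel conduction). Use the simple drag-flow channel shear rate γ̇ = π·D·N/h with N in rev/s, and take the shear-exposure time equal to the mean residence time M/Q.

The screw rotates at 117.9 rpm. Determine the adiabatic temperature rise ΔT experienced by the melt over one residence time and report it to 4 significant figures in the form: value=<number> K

value=18.24 K

Throughput in SI: Q_s = 300.0 kg/h ÷ 3600 s/h = 0.0833333 kg/s
t_res = M / Q_s = 6.23 / 0.0833333 = 74.76 s
D = 28.6 mm = 0.0286 m;  h = 8.81 mm = 0.00881 m;  N = 117.9 rpm / 60 = 1.965 rev/s
γ̇ = π·D·N / h = π · 0.0286 · 1.965 / 0.00881 = 20.0402 s⁻¹
ΔT = η·γ̇²·t_res/(ρ·cp) = [1877 × 20.0402² × 74.76] / [1282 × 2410] = 18.2404 K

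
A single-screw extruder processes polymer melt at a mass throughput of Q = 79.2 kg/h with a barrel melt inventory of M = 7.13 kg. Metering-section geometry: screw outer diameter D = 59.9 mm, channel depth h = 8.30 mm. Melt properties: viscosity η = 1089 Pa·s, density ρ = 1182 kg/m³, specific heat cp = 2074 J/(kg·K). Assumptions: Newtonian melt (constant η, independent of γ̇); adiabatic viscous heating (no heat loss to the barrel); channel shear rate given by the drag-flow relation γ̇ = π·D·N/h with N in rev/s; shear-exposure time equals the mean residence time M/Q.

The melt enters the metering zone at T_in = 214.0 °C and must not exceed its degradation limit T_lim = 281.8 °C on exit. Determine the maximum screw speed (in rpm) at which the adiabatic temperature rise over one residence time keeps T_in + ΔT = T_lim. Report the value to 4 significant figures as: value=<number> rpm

Throughput in SI: Q_s = 79.2 kg/h ÷ 3600 s/h = 0.022 kg/s
Mean residence time: t_res = M/Q_s = 7.13 kg / 0.022 kg/s = 324.091 s
Geometry in SI: D = 59.9 mm → 0.0599 m, h = 8.30 mm → 0.0083 m
ΔT_a = T_lim − T_in = 281.8 − 214.0 = 67.8 K
γ̇_max² = ΔT_a·ρ·cp/(η·t_res) = 67.8·1182·2074/(1089·324.091) = 470.935 s⁻²
γ̇_max = sqrt(470.935) = 21.701 s⁻¹
Solve γ̇ = πDN/h for N: N_max = γ̇_max·h/(π·D) = 21.701 × 0.0083 / (π × 0.0599) = 0.957154 rev/s = 57.4293 rpm

value=57.43 rpm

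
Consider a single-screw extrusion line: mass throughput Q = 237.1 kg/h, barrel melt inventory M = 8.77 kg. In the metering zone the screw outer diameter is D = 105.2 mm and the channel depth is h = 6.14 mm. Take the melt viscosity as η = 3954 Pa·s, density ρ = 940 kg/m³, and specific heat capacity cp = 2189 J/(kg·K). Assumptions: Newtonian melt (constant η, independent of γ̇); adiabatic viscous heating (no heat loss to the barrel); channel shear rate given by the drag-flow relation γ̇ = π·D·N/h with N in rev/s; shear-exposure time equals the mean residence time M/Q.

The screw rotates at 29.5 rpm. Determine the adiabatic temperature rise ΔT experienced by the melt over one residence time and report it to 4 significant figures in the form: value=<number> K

Q_s = Q / 3600 = 237.1 / 3600 = 0.0658611 kg/s
t_res = M / Q_s = 8.77 / 0.0658611 = 133.159 s
D = 105.2 mm = 0.1052 m;  h = 6.14 mm = 0.00614 m;  N = 29.5 rpm / 60 = 0.491667 rev/s
γ̇ = π D N / h = (π)(0.1052)(0.491667) / 0.00614 = 26.4648 s⁻¹
ΔT = η·γ̇²·t_res / (ρ·cp) = 3954 · (26.4648)² · 133.159 / (940 · 2189) = 179.213 K

value=179.2 K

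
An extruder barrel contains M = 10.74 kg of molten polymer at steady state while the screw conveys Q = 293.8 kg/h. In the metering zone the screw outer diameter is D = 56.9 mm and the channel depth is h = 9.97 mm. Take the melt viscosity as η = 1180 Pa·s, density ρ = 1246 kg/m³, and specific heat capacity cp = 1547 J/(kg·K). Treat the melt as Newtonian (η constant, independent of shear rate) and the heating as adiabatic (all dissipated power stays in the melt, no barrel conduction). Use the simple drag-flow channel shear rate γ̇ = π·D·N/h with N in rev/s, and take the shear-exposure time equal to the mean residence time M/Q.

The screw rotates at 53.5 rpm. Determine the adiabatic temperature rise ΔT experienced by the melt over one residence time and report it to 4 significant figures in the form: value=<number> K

value=20.59 K

Convert throughput: Q = 293.8 kg/h = 293.8/3600 = 0.0816111 kg/s
t_res = M / Q_s = 10.74 / 0.0816111 = 131.6 s
D = 56.9 mm = 0.0569 m;  h = 9.97 mm = 0.00997 m;  N = 53.5 rpm / 60 = 0.891667 rev/s
Shear rate: γ̇ = πDN/h = π·0.0569·0.891667/0.00997 = 15.9871 s⁻¹
Adiabatic rise: ΔT = η γ̇² t_res / (ρ cp) = 1180·(15.9871)²·131.6 / (1246·1547) = 20.5905 K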